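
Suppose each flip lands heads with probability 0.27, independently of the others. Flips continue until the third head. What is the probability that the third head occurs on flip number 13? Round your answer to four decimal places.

Y = trial on which the third success occurs; negative binomial, r=3, p=0.27.
P(Y=13) = C(12,2) · p^3 · (1−p)^10
= 66 · 0.019683 · 0.042976 = 0.055830

0.0558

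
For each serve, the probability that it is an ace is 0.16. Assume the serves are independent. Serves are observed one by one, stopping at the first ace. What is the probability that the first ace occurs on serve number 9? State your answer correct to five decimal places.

Geometric (trials to first success), p = 0.16.
P(Y = 9) = (1−p)^8 · p = 0.24788 · 0.16 = 0.0396601

0.03966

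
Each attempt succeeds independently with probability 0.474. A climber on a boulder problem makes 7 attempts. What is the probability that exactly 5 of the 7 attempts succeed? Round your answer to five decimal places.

0.13902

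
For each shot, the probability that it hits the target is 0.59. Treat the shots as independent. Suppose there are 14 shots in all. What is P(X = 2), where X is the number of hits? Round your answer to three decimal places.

X ~ Binomial(n=14, p=0.59).
P(X=2) = C(14,2) · p^2 · (1−p)^12
= 91 · 0.3481 · 2.2563e-05 = 0.00071

0.001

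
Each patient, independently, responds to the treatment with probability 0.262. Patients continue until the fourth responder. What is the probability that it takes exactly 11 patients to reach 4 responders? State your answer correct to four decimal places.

0.0674

Y = trial on which the fourth success occurs; negative binomial, r=4, p=0.262.
P(Y=11) = C(10,3) · p^4 · (1−p)^7
= 120 · 0.004712 · 0.11923 = 0.067419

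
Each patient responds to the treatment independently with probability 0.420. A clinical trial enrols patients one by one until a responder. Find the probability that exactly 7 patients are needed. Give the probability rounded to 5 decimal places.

0.01599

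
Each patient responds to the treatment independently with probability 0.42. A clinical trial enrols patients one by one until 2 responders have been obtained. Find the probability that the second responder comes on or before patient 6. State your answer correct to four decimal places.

Finishing within 6 patients ⇔ at least 2 successes in the first 6. With X ~ Binomial(6, 0.42), P(Y ≤ 6) = 1 − P(X ≤ 1).
  k=0: C(6,0)·0.42^0·0.58^6 = 0.038069
  k=1: C(6,1)·0.42^1·0.58^5 = 0.165402
1 − 0.203471 = 0.796529

0.7965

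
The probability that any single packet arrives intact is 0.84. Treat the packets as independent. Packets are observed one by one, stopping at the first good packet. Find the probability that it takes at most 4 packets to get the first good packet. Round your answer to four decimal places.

Y = number of packets to the first success; geometric, p = 0.84.
P(Y ≤ 4) = 1 − (1−p)^4 = 1 − 0.000655 = 0.999345

0.9993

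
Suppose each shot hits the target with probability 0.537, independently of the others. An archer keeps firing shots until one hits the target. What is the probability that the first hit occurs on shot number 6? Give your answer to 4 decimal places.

0.0114

Geometric (trials to first success), p = 0.537.
P(Y = 6) = (1−p)^5 · p = 0.021277 · 0.537 = 0.011426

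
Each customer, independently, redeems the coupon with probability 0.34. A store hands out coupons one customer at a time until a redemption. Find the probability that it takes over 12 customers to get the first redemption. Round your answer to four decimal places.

0.0068

Y = number of customers to the first success; geometric, p = 0.34.
P(Y > 12) = P(first 12 all fail) = (1−p)^12 = 0.006832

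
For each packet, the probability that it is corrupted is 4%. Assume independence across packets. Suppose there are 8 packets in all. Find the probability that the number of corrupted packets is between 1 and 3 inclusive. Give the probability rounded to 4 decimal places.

X ~ Binomial(8, 0.04); P(1 ≤ X ≤ 3) = Σ C(8,k) p^k (1−p)^(8−k) over k:
  k=1: C(8,1)·0.04^1·0.96^7 = 0.240463
  k=2: C(8,2)·0.04^2·0.96^6 = 0.035068
  k=3: C(8,3)·0.04^3·0.96^5 = 0.002922
Total = 0.278453

0.2785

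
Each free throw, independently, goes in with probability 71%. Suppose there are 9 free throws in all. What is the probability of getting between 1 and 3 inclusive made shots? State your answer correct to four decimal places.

X ~ Binomial(9, 0.71); P(1 ≤ X ≤ 3) = Σ C(9,k) p^k (1−p)^(9−k) over k:
  k=1: C(9,1)·0.71^1·0.29^8 = 0.000320
  k=2: C(9,2)·0.71^2·0.29^7 = 0.003130
  k=3: C(9,3)·0.71^3·0.29^6 = 0.017883
Total = 0.021333

0.0213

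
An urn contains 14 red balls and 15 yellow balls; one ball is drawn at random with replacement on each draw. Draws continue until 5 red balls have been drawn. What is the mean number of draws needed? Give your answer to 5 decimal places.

Y = total draws until the fifth success; negative binomial with r=5, p=0.482759.
E[Y] = r / p = 5 / 0.482759 = 10.3571429

10.35714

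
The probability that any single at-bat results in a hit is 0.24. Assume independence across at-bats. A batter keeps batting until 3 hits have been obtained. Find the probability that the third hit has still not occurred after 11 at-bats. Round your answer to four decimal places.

0.4866

Needing more than 11 at-bats ⇔ fewer than 3 successes in the first 11. With X ~ Binomial(11, 0.24), P(Y > 11) = P(X ≤ 2).
  k=0: C(11,0)·0.24^0·0.76^11 = 0.048860
  k=1: C(11,1)·0.24^1·0.76^10 = 0.169723
  k=2: C(11,2)·0.24^2·0.76^9 = 0.267983
P(X ≤ 2) = 0.486565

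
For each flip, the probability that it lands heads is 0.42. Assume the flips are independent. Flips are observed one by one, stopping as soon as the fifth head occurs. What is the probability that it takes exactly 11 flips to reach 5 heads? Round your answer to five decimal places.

Y = trial on which the fifth success occurs; negative binomial, r=5, p=0.42.
P(Y=11) = C(10,4) · p^5 · (1−p)^6
= 210 · 0.013069 · 0.038069 = 0.1044801

0.10448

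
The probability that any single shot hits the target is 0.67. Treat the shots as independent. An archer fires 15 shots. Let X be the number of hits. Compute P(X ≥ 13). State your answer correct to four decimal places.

0.0833

X ~ Binomial(15, 0.67); P(X ≥ 13) = Σ C(15,k) p^k (1−p)^(15−k) over k:
  k=13: C(15,13)·0.67^13·0.33^2 = 0.062689
  k=14: C(15,14)·0.67^14·0.33^1 = 0.018182
  k=15: C(15,15)·0.67^15·0.33^0 = 0.002461
Total = 0.083332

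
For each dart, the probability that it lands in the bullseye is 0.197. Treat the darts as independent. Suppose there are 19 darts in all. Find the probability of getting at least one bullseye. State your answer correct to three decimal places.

0.985

P(at least one) = 1 − P(none) = 1 − (1 − 0.197)^19
= 1 − 0.01547 = 0.98453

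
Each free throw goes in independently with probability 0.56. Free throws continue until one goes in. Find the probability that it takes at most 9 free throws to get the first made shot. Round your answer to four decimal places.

0.9994

Y = number of free throws to the first success; geometric, p = 0.56.
P(Y ≤ 9) = 1 − (1−p)^9 = 1 − 0.000618 = 0.999382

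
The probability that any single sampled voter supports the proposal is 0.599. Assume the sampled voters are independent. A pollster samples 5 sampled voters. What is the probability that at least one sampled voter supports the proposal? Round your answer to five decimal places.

P(at least one) = 1 − P(none) = 1 − (1 − 0.599)^5
= 1 − 0.0103686 = 0.9896314

0.98963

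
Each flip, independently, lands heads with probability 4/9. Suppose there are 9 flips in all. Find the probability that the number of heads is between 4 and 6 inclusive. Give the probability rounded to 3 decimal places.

X ~ Binomial(9, 0.444444); P(4 ≤ X ≤ 6) = Σ C(9,k) p^k (1−p)^(9−k) over k:
  k=4: C(9,4)·0.444444^4·0.555556^5 = 0.26018
  k=5: C(9,5)·0.444444^5·0.555556^4 = 0.20815
  k=6: C(9,6)·0.444444^6·0.555556^3 = 0.11101
Total = 0.57934

0.579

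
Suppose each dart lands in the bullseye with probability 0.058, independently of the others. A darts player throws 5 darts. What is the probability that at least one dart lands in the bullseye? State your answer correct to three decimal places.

0.258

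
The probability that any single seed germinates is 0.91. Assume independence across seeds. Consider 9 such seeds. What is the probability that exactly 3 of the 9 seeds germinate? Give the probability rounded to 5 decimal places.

X ~ Binomial(n=9, p=0.91).
P(X=3) = C(9,3) · p^3 · (1−p)^6
= 84 · 0.75357 · 5.3144e-07 = 0.0000336

0.00003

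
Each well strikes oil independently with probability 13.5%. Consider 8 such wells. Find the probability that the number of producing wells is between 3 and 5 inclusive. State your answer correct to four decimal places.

0.0814

X ~ Binomial(8, 0.135); P(3 ≤ X ≤ 5) = Σ C(8,k) p^k (1−p)^(8−k) over k:
  k=3: C(8,3)·0.135^3·0.865^5 = 0.066722
  k=4: C(8,4)·0.135^4·0.865^4 = 0.013017
  k=5: C(8,5)·0.135^5·0.865^3 = 0.001625
Total = 0.081364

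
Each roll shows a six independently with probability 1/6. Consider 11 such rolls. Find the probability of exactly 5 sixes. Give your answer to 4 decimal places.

0.0199

X ~ Binomial(n=11, p=0.166667).
P(X=5) = C(11,5) · p^5 · (1−p)^6
= 462 · 0.0001286 · 0.3349 = 0.019897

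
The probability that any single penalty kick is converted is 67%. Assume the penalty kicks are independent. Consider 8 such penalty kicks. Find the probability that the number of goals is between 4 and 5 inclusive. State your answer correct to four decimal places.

0.4390

X ~ Binomial(8, 0.67); P(4 ≤ X ≤ 5) = Σ C(8,k) p^k (1−p)^(8−k) over k:
  k=4: C(8,4)·0.67^4·0.33^4 = 0.167283
  k=5: C(8,5)·0.67^5·0.33^3 = 0.271709
Total = 0.438992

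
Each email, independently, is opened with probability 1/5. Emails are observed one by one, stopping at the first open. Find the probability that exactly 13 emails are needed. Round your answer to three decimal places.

Geometric (trials to first success), p = 0.20.
P(Y = 13) = (1−p)^12 · p = 0.068719 · 0.20 = 0.01374

0.014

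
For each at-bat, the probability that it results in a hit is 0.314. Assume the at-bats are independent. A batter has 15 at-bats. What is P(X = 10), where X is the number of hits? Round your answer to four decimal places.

X ~ Binomial(n=15, p=0.314).
P(X=10) = C(15,10) · p^10 · (1−p)^5
= 3003 · 9.3174e-06 · 0.15192 = 0.004251

0.0043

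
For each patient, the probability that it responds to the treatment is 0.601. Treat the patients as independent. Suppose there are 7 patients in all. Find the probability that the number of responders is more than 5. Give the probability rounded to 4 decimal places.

0.1599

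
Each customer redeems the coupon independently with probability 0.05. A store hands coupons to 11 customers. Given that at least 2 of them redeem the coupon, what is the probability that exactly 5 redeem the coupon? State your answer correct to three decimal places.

0.001

X ~ Binomial(11, 0.05). Want P(X=5 | X≥2) = P(X=5) / P(X≥2).
P(X=5) = C(11,5)·0.05^5·0.95^6 = 0.00011
P(X≥2) = 1 − 0.56880 − 0.32931 = 0.10189
Ratio = 0.00011 / 0.10189 = 0.00104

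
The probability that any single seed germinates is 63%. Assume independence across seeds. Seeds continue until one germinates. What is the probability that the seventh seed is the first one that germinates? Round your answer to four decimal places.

Geometric (trials to first success), p = 0.63.
P(Y = 7) = (1−p)^6 · p = 0.0025657 · 0.63 = 0.001616

0.0016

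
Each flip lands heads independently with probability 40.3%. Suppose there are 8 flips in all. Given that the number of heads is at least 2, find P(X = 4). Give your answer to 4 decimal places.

0.2616

X ~ Binomial(8, 0.403). Want P(X=4 | X≥2) = P(X=4) / P(X≥2).
P(X=4) = C(8,4)·0.403^4·0.597^4 = 0.234539
P(X≥2) = 1 − 0.016136 − 0.087140 = 0.896724
Ratio = 0.234539 / 0.896724 = 0.261551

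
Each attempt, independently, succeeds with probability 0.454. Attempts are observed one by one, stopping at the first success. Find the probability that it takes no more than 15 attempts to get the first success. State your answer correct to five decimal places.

Y = number of attempts to the first success; geometric, p = 0.454.
P(Y ≤ 15) = 1 − (1−p)^15 = 1 − 0.0001143 = 0.9998857

0.99989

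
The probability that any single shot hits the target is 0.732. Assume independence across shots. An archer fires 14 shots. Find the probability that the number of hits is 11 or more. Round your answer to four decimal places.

X ~ Binomial(14, 0.732); P(X ≥ 11) = Σ C(14,k) p^k (1−p)^(14−k) over k:
  k=11: C(14,11)·0.732^11·0.268^3 = 0.226531
  k=12: C(14,12)·0.732^12·0.268^2 = 0.154683
  k=13: C(14,13)·0.732^13·0.268^1 = 0.064999
  k=14: C(14,14)·0.732^14·0.268^0 = 0.012681
Total = 0.458895

0.4589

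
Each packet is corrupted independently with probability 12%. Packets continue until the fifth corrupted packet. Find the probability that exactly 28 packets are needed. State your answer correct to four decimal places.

Y = trial on which the fifth success occurs; negative binomial, r=5, p=0.12.
P(Y=28) = C(27,4) · p^5 · (1−p)^23
= 17550 · 2.4883e-05 · 0.052857 = 0.023083

0.0231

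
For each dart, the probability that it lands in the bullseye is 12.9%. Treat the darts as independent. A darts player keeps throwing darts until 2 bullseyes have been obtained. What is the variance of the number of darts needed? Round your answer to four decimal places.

104.6812

Y = total darts until the second success; negative binomial with r=2, p=0.129.
Var(Y) = r(1−p)/p² = 2·0.871 / 0.129² = 104.681209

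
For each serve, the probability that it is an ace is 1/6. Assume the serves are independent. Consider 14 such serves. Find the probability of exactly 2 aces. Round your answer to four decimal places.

0.2835

X ~ Binomial(n=14, p=0.166667).
P(X=2) = C(14,2) · p^2 · (1−p)^12
= 91 · 0.027778 · 0.11216 = 0.283507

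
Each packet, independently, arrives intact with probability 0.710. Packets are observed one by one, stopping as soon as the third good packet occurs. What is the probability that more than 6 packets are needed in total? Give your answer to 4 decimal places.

0.0628

Needing more than 6 packets ⇔ fewer than 3 successes in the first 6. With X ~ Binomial(6, 0.71), P(Y > 6) = P(X ≤ 2).
  k=0: C(6,0)·0.71^0·0.29^6 = 0.000595
  k=1: C(6,1)·0.71^1·0.29^5 = 0.008738
  k=2: C(6,2)·0.71^2·0.29^4 = 0.053481
P(X ≤ 2) = 0.062814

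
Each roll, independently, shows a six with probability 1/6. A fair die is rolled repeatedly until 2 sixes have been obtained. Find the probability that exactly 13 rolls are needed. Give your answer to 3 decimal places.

Y = trial on which the second success occurs; negative binomial, r=2, p=0.166667.
P(Y=13) = C(12,1) · p^2 · (1−p)^11
= 12 · 0.027778 · 0.13459 = 0.04486

0.045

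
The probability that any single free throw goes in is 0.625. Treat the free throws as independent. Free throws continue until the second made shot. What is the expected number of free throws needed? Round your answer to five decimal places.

3.20000

Y = total free throws until the second success; negative binomial with r=2, p=0.625.
E[Y] = r / p = 2 / 0.625 = 3.2000000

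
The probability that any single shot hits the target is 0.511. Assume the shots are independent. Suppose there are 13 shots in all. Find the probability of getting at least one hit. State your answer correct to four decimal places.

0.9999

P(at least one) = 1 − P(none) = 1 − (1 − 0.511)^13
= 1 − 0.000091 = 0.999909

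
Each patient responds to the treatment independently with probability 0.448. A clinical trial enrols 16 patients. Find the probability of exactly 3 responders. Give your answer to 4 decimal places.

0.0222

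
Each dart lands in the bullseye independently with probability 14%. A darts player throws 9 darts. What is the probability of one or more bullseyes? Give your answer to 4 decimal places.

P(at least one) = 1 − P(none) = 1 − (1 − 0.14)^9
= 1 − 0.257327 = 0.742673

0.7427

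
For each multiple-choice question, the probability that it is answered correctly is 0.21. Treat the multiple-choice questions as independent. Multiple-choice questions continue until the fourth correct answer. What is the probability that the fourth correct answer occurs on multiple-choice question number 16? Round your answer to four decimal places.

Y = trial on which the fourth success occurs; negative binomial, r=4, p=0.21.
P(Y=16) = C(15,3) · p^4 · (1−p)^12
= 455 · 0.0019448 · 0.059092 = 0.052289

0.0523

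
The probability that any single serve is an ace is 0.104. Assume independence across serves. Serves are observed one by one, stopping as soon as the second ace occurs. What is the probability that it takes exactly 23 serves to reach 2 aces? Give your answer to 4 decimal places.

0.0237

Y = trial on which the second success occurs; negative binomial, r=2, p=0.104.
P(Y=23) = C(22,1) · p^2 · (1−p)^21
= 22 · 0.010816 · 0.099648 = 0.023711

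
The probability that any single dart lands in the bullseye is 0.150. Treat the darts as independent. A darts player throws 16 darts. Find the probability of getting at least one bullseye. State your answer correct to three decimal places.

0.926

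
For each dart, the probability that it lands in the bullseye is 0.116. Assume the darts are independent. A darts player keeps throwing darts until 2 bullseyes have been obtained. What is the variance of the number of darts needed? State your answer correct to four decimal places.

131.3912

Y = total darts until the second success; negative binomial with r=2, p=0.116.
Var(Y) = r(1−p)/p² = 2·0.884 / 0.116² = 131.391201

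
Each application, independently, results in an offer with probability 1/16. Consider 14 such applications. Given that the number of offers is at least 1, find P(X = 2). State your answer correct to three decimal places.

0.275

X ~ Binomial(14, 0.0625). Want P(X=2 | X≥1) = P(X=2) / P(X≥1).
P(X=2) = C(14,2)·0.0625^2·0.9375^12 = 0.16385
P(X≥1) = 1 − 0.40513 = 0.59487
Ratio = 0.16385 / 0.59487 = 0.27545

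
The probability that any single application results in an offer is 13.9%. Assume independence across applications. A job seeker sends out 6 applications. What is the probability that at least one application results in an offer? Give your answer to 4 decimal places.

0.5926

P(at least one) = 1 − P(none) = 1 − (1 − 0.139)^6
= 1 − 0.407398 = 0.592602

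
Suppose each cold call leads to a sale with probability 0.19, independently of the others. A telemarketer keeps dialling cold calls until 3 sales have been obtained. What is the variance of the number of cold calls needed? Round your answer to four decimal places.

Y = total cold calls until the third success; negative binomial with r=3, p=0.19.
Var(Y) = r(1−p)/p² = 3·0.81 / 0.19² = 67.313019

67.3130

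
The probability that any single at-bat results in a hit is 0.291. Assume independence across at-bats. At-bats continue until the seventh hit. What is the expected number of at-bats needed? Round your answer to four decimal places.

Y = total at-bats until the seventh success; negative binomial with r=7, p=0.291.
E[Y] = r / p = 7 / 0.291 = 24.054983

24.0550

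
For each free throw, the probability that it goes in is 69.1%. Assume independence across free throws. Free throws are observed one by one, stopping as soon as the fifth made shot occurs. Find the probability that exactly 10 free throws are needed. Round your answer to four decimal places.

0.0559

Y = trial on which the fifth success occurs; negative binomial, r=5, p=0.691.
P(Y=10) = C(9,4) · p^5 · (1−p)^5
= 126 · 0.15754 · 0.002817 = 0.055918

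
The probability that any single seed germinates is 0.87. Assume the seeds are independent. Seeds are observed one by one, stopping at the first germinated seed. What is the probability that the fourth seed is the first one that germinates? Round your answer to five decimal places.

Geometric (trials to first success), p = 0.87.
P(Y = 4) = (1−p)^3 · p = 0.002197 · 0.87 = 0.0019114

0.00191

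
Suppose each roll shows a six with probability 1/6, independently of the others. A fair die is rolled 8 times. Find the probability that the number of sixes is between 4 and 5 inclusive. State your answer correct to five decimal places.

X ~ Binomial(8, 0.166667); P(4 ≤ X ≤ 5) = Σ C(8,k) p^k (1−p)^(8−k) over k:
  k=4: C(8,4)·0.166667^4·0.833333^4 = 0.0260476
  k=5: C(8,5)·0.166667^5·0.833333^3 = 0.0041676
Total = 0.0302152

0.03022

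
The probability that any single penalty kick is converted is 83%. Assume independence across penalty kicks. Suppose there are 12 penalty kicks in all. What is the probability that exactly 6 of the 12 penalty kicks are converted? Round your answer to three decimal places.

X ~ Binomial(n=12, p=0.83).
P(X=6) = C(12,6) · p^6 · (1−p)^6
= 924 · 0.32694 · 2.4138e-05 = 0.00729

0.007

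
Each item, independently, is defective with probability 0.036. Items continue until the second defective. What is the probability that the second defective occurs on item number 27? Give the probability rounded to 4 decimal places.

Y = trial on which the second success occurs; negative binomial, r=2, p=0.036.
P(Y=27) = C(26,1) · p^2 · (1−p)^25
= 26 · 0.001296 · 0.39988 = 0.013474

0.0135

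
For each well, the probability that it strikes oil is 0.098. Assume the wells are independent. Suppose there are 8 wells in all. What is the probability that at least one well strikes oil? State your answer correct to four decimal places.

P(at least one) = 1 − P(none) = 1 − (1 − 0.098)^8
= 1 − 0.438180 = 0.561820

0.5618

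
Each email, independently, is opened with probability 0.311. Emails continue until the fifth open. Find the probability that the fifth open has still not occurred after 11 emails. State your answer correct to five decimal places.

0.76486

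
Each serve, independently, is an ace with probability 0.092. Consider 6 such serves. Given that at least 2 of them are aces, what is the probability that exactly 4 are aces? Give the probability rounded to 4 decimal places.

0.0090

X ~ Binomial(6, 0.092). Want P(X=4 | X≥2) = P(X=4) / P(X≥2).
P(X=4) = C(6,4)·0.092^4·0.908^2 = 0.000886
P(X≥2) = 1 − 0.560422 − 0.340697 = 0.098881
Ratio = 0.000886 / 0.098881 = 0.008960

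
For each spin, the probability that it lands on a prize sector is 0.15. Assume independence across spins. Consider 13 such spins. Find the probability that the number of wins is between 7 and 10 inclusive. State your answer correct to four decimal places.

0.0013

X ~ Binomial(13, 0.15); P(7 ≤ X ≤ 10) = Σ C(13,k) p^k (1−p)^(13−k) over k:
  k=7: C(13,7)·0.15^7·0.85^6 = 0.001106
  k=8: C(13,8)·0.15^8·0.85^5 = 0.000146
  k=9: C(13,9)·0.15^9·0.85^4 = 0.000014
  k=10: C(13,10)·0.15^10·0.85^3 = 0.000001
Total = 0.001267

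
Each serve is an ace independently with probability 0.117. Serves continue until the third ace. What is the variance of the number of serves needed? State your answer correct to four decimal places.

193.5130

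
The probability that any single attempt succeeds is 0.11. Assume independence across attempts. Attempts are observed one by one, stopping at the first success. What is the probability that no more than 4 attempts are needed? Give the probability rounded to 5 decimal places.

0.37258

Y = number of attempts to the first success; geometric, p = 0.11.
P(Y ≤ 4) = 1 − (1−p)^4 = 1 − 0.6274224 = 0.3725776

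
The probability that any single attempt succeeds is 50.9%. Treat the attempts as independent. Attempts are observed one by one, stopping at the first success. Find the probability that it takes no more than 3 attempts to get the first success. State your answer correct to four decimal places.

0.8816

Y = number of attempts to the first success; geometric, p = 0.509.
P(Y ≤ 3) = 1 − (1−p)^3 = 1 − 0.118371 = 0.881629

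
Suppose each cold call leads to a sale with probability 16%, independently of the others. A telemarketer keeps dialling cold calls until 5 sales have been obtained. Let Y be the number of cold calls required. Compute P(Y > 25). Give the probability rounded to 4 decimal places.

Needing more than 25 cold calls ⇔ fewer than 5 successes in the first 25. With X ~ Binomial(25, 0.16), P(Y > 25) = P(X ≤ 4).
  k=0: C(25,0)·0.16^0·0.84^25 = 0.012793
  k=1: C(25,1)·0.16^1·0.84^24 = 0.060920
  k=2: C(25,2)·0.16^2·0.84^23 = 0.139247
  k=3: C(25,3)·0.16^3·0.84^22 = 0.203344
  k=4: C(25,4)·0.16^4·0.84^21 = 0.213027
P(X ≤ 4) = 0.629332

0.6293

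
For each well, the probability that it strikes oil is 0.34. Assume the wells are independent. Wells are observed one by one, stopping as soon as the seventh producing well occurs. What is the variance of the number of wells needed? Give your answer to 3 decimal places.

39.965

Y = total wells until the seventh success; negative binomial with r=7, p=0.34.
Var(Y) = r(1−p)/p² = 7·0.66 / 0.34² = 39.96540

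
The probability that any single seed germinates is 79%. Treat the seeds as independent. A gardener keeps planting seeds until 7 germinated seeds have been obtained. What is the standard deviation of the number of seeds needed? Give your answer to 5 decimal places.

1.53473

Y = total seeds until the seventh success; negative binomial with r=7, p=0.79.
SD(Y) = √[r(1−p)/p²] = √(2.3553918) = 1.5347286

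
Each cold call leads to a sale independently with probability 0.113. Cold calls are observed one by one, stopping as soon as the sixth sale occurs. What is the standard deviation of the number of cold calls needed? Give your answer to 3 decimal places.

20.415

Y = total cold calls until the sixth success; negative binomial with r=6, p=0.113.
SD(Y) = √[r(1−p)/p²] = √(416.79066) = 20.41545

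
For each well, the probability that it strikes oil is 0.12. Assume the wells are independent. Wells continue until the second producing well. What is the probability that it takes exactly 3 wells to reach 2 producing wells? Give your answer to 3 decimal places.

0.025

Y = trial on which the second success occurs; negative binomial, r=2, p=0.12.
P(Y=3) = C(2,1) · p^2 · (1−p)^1
= 2 · 0.0144 · 0.88 = 0.02534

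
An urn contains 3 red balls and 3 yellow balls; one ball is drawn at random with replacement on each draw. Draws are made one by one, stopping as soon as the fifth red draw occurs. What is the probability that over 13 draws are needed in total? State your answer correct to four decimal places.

0.1334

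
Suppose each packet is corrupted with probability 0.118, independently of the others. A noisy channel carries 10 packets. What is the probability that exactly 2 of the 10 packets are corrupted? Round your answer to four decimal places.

0.2295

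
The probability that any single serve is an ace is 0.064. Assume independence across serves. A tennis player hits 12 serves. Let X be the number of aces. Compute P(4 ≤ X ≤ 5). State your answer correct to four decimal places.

X ~ Binomial(12, 0.064); P(4 ≤ X ≤ 5) = Σ C(12,k) p^k (1−p)^(12−k) over k:
  k=4: C(12,4)·0.064^4·0.936^8 = 0.004893
  k=5: C(12,5)·0.064^5·0.936^7 = 0.000535
Total = 0.005428

0.0054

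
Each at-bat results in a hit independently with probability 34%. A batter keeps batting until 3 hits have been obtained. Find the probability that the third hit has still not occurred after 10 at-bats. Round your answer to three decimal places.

Needing more than 10 at-bats ⇔ fewer than 3 successes in the first 10. With X ~ Binomial(10, 0.34), P(Y > 10) = P(X ≤ 2).
  k=0: C(10,0)·0.34^0·0.66^10 = 0.01568
  k=1: C(10,1)·0.34^1·0.66^9 = 0.08079
  k=2: C(10,2)·0.34^2·0.66^8 = 0.18729
P(X ≤ 2) = 0.28377

0.284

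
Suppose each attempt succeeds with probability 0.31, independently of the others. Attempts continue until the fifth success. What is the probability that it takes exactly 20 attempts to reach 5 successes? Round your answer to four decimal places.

0.0425

Y = trial on which the fifth success occurs; negative binomial, r=5, p=0.31.
P(Y=20) = C(19,4) · p^5 · (1−p)^15
= 3876 · 0.0028629 · 0.0038259 = 0.042455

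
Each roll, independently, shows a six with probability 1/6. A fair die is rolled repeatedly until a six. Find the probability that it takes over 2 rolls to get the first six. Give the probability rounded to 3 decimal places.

0.694

Y = number of rolls to the first success; geometric, p = 0.166667.
P(Y > 2) = P(first 2 all fail) = (1−p)^2 = 0.69444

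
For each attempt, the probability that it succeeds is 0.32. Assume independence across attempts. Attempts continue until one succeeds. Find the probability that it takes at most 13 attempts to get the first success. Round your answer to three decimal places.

0.993

Y = number of attempts to the first success; geometric, p = 0.32.
P(Y ≤ 13) = 1 − (1−p)^13 = 1 − 0.00665 = 0.99335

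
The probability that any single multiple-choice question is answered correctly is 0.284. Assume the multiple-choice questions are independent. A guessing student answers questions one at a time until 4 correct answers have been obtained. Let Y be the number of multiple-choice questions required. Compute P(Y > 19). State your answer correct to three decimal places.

Needing more than 19 multiple-choice questions ⇔ fewer than 4 successes in the first 19. With X ~ Binomial(19, 0.284), P(Y > 19) = P(X ≤ 3).
  k=0: C(19,0)·0.284^0·0.716^19 = 0.00175
  k=1: C(19,1)·0.284^1·0.716^18 = 0.01320
  k=2: C(19,2)·0.284^2·0.716^17 = 0.04711
  k=3: C(19,3)·0.284^3·0.716^16 = 0.10590
P(X ≤ 3) = 0.16796

0.168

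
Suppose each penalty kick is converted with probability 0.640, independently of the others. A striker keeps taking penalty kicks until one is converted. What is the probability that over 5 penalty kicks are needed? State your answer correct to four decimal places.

0.0060

Y = number of penalty kicks to the first success; geometric, p = 0.64.
P(Y > 5) = P(first 5 all fail) = (1−p)^5 = 0.006047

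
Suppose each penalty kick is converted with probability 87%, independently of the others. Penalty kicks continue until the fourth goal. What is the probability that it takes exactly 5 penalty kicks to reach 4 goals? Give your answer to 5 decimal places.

0.29791

Y = trial on which the fourth success occurs; negative binomial, r=4, p=0.87.
P(Y=5) = C(4,3) · p^4 · (1−p)^1
= 4 · 0.5729 · 0.13 = 0.2979068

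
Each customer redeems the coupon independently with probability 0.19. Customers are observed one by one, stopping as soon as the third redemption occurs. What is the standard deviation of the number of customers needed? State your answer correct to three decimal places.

Y = total customers until the third success; negative binomial with r=3, p=0.19.
SD(Y) = √[r(1−p)/p²] = √(67.31302) = 8.20445

8.204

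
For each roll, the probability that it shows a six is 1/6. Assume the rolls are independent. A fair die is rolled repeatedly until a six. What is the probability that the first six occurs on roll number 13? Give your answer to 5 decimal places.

0.01869

Geometric (trials to first success), p = 0.166667.
P(Y = 13) = (1−p)^12 · p = 0.11216 · 0.166667 = 0.0186928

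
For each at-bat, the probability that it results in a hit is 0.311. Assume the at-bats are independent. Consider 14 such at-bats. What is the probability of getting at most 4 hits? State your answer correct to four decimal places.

X ~ Binomial(14, 0.311); P(X ≤ 4) = Σ C(14,k) p^k (1−p)^(14−k) over k:
  k=0: C(14,0)·0.311^0·0.689^14 = 0.005433
  k=1: C(14,1)·0.311^1·0.689^13 = 0.034335
  k=2: C(14,2)·0.311^2·0.689^12 = 0.100738
  k=3: C(14,3)·0.311^3·0.689^11 = 0.181884
  k=4: C(14,4)·0.311^4·0.689^10 = 0.225771
Total = 0.548161

0.5482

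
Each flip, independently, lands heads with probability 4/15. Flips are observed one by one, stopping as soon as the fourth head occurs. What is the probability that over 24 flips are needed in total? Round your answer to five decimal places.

0.08399

Needing more than 24 flips ⇔ fewer than 4 successes in the first 24. With X ~ Binomial(24, 0.266667), P(Y > 24) = P(X ≤ 3).
  k=0: C(24,0)·0.266667^0·0.733333^24 = 0.0005851
  k=1: C(24,1)·0.266667^1·0.733333^23 = 0.0051064
  k=2: C(24,2)·0.266667^2·0.733333^22 = 0.0213539
  k=3: C(24,3)·0.266667^3·0.733333^21 = 0.0569438
P(X ≤ 3) = 0.0839892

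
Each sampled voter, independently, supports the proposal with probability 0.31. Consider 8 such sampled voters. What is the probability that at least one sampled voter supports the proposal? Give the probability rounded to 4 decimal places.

0.9486

P(at least one) = 1 − P(none) = 1 − (1 − 0.31)^8
= 1 − 0.051380 = 0.948620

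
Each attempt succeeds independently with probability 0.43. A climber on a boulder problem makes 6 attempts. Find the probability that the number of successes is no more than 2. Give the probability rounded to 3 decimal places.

0.482

X ~ Binomial(6, 0.43); P(X ≤ 2) = Σ C(6,k) p^k (1−p)^(6−k) over k:
  k=0: C(6,0)·0.43^0·0.57^6 = 0.03430
  k=1: C(6,1)·0.43^1·0.57^5 = 0.15524
  k=2: C(6,2)·0.43^2·0.57^4 = 0.29277
Total = 0.48230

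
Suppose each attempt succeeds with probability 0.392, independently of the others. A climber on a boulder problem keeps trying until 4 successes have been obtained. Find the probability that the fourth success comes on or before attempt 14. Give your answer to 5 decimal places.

0.86284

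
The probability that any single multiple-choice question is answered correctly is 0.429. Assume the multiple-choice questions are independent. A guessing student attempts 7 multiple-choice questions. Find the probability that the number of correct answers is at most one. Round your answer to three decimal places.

X ~ Binomial(7, 0.429); P(X ≤ 1) = Σ C(7,k) p^k (1−p)^(7−k) over k:
  k=0: C(7,0)·0.429^0·0.571^7 = 0.01979
  k=1: C(7,1)·0.429^1·0.571^6 = 0.10408
Total = 0.12387

0.124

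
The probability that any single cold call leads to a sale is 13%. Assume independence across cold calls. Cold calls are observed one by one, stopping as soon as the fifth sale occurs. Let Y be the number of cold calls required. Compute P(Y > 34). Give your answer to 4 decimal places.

0.5418

Needing more than 34 cold calls ⇔ fewer than 5 successes in the first 34. With X ~ Binomial(34, 0.13), P(Y > 34) = P(X ≤ 4).
  k=0: C(34,0)·0.13^0·0.87^34 = 0.008783
  k=1: C(34,1)·0.13^1·0.87^33 = 0.044623
  k=2: C(34,2)·0.13^2·0.87^32 = 0.110018
  k=3: C(34,3)·0.13^3·0.87^31 = 0.175355
  k=4: C(34,4)·0.13^4·0.87^30 = 0.203069
P(X ≤ 4) = 0.541849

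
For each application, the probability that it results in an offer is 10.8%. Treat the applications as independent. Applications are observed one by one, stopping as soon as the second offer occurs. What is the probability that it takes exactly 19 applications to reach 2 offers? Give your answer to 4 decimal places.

Y = trial on which the second success occurs; negative binomial, r=2, p=0.108.
P(Y=19) = C(18,1) · p^2 · (1−p)^17
= 18 · 0.011664 · 0.14329 = 0.030083

0.0301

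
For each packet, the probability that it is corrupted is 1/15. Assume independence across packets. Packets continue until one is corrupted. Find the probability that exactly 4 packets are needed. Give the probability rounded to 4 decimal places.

Geometric (trials to first success), p = 0.066667.
P(Y = 4) = (1−p)^3 · p = 0.81304 · 0.066667 = 0.054202

0.0542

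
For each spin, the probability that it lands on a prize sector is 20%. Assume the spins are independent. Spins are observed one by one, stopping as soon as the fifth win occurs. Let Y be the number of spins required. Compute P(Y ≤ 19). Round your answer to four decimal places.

0.3267

Finishing within 19 spins ⇔ at least 5 successes in the first 19. With X ~ Binomial(19, 0.20), P(Y ≤ 19) = 1 − P(X ≤ 4).
  k=0: C(19,0)·0.20^0·0.80^19 = 0.014412
  k=1: C(19,1)·0.20^1·0.80^18 = 0.068455
  k=2: C(19,2)·0.20^2·0.80^17 = 0.154023
  k=3: C(19,3)·0.20^3·0.80^16 = 0.218199
  k=4: C(19,4)·0.20^4·0.80^15 = 0.218199
1 − 0.673288 = 0.326712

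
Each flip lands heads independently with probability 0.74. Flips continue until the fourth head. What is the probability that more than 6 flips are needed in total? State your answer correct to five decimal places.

0.18556

Needing more than 6 flips ⇔ fewer than 4 successes in the first 6. With X ~ Binomial(6, 0.74), P(Y > 6) = P(X ≤ 3).
  k=0: C(6,0)·0.74^0·0.26^6 = 0.0003089
  k=1: C(6,1)·0.74^1·0.26^5 = 0.0052753
  k=2: C(6,2)·0.74^2·0.26^4 = 0.0375360
  k=3: C(6,3)·0.74^3·0.26^3 = 0.1424443
P(X ≤ 3) = 0.1855646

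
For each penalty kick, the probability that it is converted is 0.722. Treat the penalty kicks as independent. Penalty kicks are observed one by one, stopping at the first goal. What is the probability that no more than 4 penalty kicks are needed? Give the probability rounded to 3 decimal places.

Y = number of penalty kicks to the first success; geometric, p = 0.722.
P(Y ≤ 4) = 1 − (1−p)^4 = 1 − 0.00597 = 0.99403

0.994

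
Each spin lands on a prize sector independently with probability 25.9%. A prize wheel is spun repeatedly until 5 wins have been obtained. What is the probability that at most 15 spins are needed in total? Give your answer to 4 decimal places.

Finishing within 15 spins ⇔ at least 5 successes in the first 15. With X ~ Binomial(15, 0.259), P(Y ≤ 15) = 1 − P(X ≤ 4).
  k=0: C(15,0)·0.259^0·0.741^15 = 0.011150
  k=1: C(15,1)·0.259^1·0.741^14 = 0.058458
  k=2: C(15,2)·0.259^2·0.741^13 = 0.143029
  k=3: C(15,3)·0.259^3·0.741^12 = 0.216635
  k=4: C(15,4)·0.259^4·0.741^11 = 0.227160
1 − 0.656433 = 0.343567

0.3436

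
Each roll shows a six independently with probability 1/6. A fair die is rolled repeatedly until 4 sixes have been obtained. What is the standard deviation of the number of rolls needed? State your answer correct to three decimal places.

10.954

Y = total rolls until the fourth success; negative binomial with r=4, p=0.166667.
SD(Y) = √[r(1−p)/p²] = √(120.00000) = 10.95445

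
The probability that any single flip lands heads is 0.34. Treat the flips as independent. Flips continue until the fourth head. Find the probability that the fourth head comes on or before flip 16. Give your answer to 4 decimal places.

0.8475

Finishing within 16 flips ⇔ at least 4 successes in the first 16. With X ~ Binomial(16, 0.34), P(Y ≤ 16) = 1 − P(X ≤ 3).
  k=0: C(16,0)·0.34^0·0.66^16 = 0.001296
  k=1: C(16,1)·0.34^1·0.66^15 = 0.010685
  k=2: C(16,2)·0.34^2·0.66^14 = 0.041281
  k=3: C(16,3)·0.34^3·0.66^13 = 0.099242
1 − 0.152504 = 0.847496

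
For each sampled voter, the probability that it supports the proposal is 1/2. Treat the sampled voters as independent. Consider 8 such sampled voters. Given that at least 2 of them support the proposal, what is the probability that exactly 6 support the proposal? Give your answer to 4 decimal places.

0.1134

X ~ Binomial(8, 0.50). Want P(X=6 | X≥2) = P(X=6) / P(X≥2).
P(X=6) = C(8,6)·0.50^6·0.50^2 = 0.109375
P(X≥2) = 1 − 0.003906 − 0.031250 = 0.964844
Ratio = 0.109375 / 0.964844 = 0.113360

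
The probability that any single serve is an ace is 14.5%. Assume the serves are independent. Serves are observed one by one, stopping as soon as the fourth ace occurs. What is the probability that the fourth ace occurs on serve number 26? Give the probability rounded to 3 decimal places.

0.032

Y = trial on which the fourth success occurs; negative binomial, r=4, p=0.145.
P(Y=26) = C(25,3) · p^4 · (1−p)^22
= 2300 · 0.00044205 · 0.031861 = 0.03239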